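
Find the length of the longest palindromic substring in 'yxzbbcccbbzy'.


Scanning 'yxzbbcccbbzy' for palindromic substrings.
Substring at positions 2-10: 'zbbcccbbz'.
Check: reverse('zbbcccbbz') = 'zbbcccbbz' -> palindrome confirmed.
Neighbouring characters ('x' / 'y') break symmetry, so it cannot extend further.
No longer palindromic substring exists; longest length = 9

9


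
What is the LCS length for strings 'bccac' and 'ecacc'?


DP table for LCS of 'bccac' and 'ecacc':
       e  c  a  c  c
    0  0  0  0  0  0
  b 0  0  0  0  0  0
  c 0  0  1  1  1  1
  c 0  0  1  1  2  2
  a 0  0  1  2  2  2
  c 0  0  1  2  3  3
LCS: 'ccc'
LCS length = 3

3


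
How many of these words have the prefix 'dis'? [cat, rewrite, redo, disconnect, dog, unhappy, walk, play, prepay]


Checking each word for prefix 'dis':
  'cat' -> no (count: 0)
  'rewrite' -> no (count: 0)
  'redo' -> no (count: 0)
  'disconnect' -> YES, starts with 'dis' (count: 1)
  'dog' -> no (count: 1)
  'unhappy' -> no (count: 1)
  'walk' -> no (count: 1)
  'play' -> no (count: 1)
  'prepay' -> no (count: 1)
Total with prefix 'dis': 1

1


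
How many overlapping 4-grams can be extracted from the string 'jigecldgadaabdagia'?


String 'jigecldgadaabdagia' has length L = 18.
Number of overlapping n-grams = L - n + 1
Substituting: 18 - 4 + 1 = 15

15


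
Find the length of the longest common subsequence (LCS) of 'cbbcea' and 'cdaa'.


DP table for LCS of 'cbbcea' and 'cdaa':
       c  d  a  a
    0  0  0  0  0
  c 0  1  1  1  1
  b 0  1  1  1  1
  b 0  1  1  1  1
  c 0  1  1  1  1
  e 0  1  1  1  1
  a 0  1  1  2  2
LCS: 'ca'
LCS length = 2

2


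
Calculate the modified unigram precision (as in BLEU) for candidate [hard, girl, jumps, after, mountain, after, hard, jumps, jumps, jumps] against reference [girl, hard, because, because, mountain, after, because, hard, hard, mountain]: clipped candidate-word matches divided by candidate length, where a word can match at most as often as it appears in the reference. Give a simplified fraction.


Reference word counts: {'after': 1, 'because': 3, 'girl': 1, 'hard': 3, 'mountain': 2}
Checking each candidate word (with clipping):
  'hard' -> in reference (ref count 3, used 1/3) -> match (matches: 1)
  'girl' -> in reference (ref count 1, used 1/1) -> match (matches: 2)
  'jumps' -> not in reference -> no match (matches: 2)
  'after' -> in reference (ref count 1, used 1/1) -> match (matches: 3)
  'mountain' -> in reference (ref count 2, used 1/2) -> match (matches: 4)
  'after' -> ref count 1 already used up (1/1) -> clipped, no match (matches: 4)
  'hard' -> in reference (ref count 3, used 2/3) -> match (matches: 5)
  'jumps' -> not in reference -> no match (matches: 5)
  'jumps' -> not in reference -> no match (matches: 5)
  'jumps' -> not in reference -> no match (matches: 5)
Clipped matches: 5, Candidate length: 10
Precision = 5/10 = 1/2

1/2


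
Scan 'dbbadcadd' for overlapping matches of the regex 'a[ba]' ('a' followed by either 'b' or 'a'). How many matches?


Pattern: a[ba] means 'a' followed by either 'b' or 'a'.
Scanning 'dbbadcadd' position-by-position:
  Pos 0: window 'db' -> no
  Pos 1: window 'bb' -> no
  Pos 2: window 'ba' -> no
  Pos 3: window 'ad' -> no
  Pos 4: window 'dc' -> no
  Pos 5: window 'ca' -> no
  Pos 6: window 'ad' -> no
  Pos 7: window 'dd' -> no
  Pos 8: window 'd' -> no
Total matches: 0

0


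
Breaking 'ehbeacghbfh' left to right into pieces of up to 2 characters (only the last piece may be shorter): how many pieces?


'ehbeacghbfh' has 11 characters.
Chunking with max size 2:
  Chunk 1: 'eh' (positions 0-1)
  Chunk 2: 'be' (positions 2-3)
  Chunk 3: 'ac' (positions 4-5)
  Chunk 4: 'gh' (positions 6-7)
  Chunk 5: 'bf' (positions 8-9)
  Chunk 6: 'h' (positions 10-10)
Total chunks: ceil(11 / 2) = 6

6


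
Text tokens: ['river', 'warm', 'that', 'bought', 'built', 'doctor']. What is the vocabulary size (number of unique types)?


Listing all tokens and tracking unique types:
  Token 1: 'river' -> NEW (unique so far: 1)
  Token 2: 'warm' -> NEW (unique so far: 2)
  Token 3: 'that' -> NEW (unique so far: 3)
  Token 4: 'bought' -> NEW (unique so far: 4)
  Token 5: 'built' -> NEW (unique so far: 5)
  Token 6: 'doctor' -> NEW (unique so far: 6)
Unique types: ('bought', 'built', 'doctor', 'river', 'that', 'warm')
Vocabulary size: 6

6


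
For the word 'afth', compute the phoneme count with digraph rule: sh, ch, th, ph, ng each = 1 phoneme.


Parsing 'afth' greedily, digraphs first:
  'a' -> vowel phoneme (phonemes so far: 1)
  'f' -> consonant phoneme (phonemes so far: 2)
  'th' -> digraph (1 consonant phoneme) (phonemes so far: 3)
Total phonemes: 3

3


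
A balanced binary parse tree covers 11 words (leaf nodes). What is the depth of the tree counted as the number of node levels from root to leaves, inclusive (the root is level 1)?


In a balanced binary tree with n leaves the deepest leaf is ceil(log2(n)) edges below the root,
so counting node levels inclusive of root and leaves gives ceil(log2(n)) + 1 levels.
log2(11) = 3.4594
ceil(3.4594) = 4
levels = 4 + 1 = 5

5


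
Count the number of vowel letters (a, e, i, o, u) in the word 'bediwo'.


Scanning each character of 'bediwo':
  Position 1: 'b' -> consonant (running count: 0)
  Position 2: 'e' -> vowel (running count: 1)
  Position 3: 'd' -> consonant (running count: 1)
  Position 4: 'i' -> vowel (running count: 2)
  Position 5: 'w' -> consonant (running count: 2)
  Position 6: 'o' -> vowel (running count: 3)
Total vowels: 3

3


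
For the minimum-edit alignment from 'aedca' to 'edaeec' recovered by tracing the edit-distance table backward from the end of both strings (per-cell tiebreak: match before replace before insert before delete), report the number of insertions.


Edit distance = 4. Backtracking from cell (5, 6) with preference match > replace > insert > delete,
then listing the resulting alignment 'aedca' -> 'edaeec' left to right:
  Step 1: insert 'e' [insertion #1]
  Step 2: insert 'd' [insertion #2]
  Step 3: keep 'a'
  Step 4: keep 'e'
  Step 5: replace d->e
  Step 6: keep 'c'
  Step 7: delete 'a'
Total insertions: 2

2


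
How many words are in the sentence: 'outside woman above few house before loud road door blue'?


Counting words by splitting on spaces:
  Word 1: 'outside'
  Word 2: 'woman'
  Word 3: 'above'
  Word 4: 'few'
  Word 5: 'house'
  Word 6: 'before'
  Word 7: 'loud'
  Word 8: 'road'
  Word 9: 'door'
  Word 10: 'blue'
Total words: 10

10


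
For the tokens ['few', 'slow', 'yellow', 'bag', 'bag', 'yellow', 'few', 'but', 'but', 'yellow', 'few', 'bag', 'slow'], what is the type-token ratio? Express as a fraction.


Tokens: 13
Unique types: ('bag', 'but', 'few', 'slow', 'yellow') = 5
TTR = 5/13
Already in lowest terms.

5/13


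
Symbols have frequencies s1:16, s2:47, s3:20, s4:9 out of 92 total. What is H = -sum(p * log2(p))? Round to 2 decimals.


Computing entropy H = -sum(p_i * log2(p_i)):
  s1: p = 16/92 = 0.1739, -p*log2(p) = 0.4389
  s2: p = 47/92 = 0.5109, -p*log2(p) = 0.4950
  s3: p = 20/92 = 0.2174, -p*log2(p) = 0.4786
  s4: p = 9/92 = 0.0978, -p*log2(p) = 0.3281
H = sum of terms = 1.7406
Rounded to 2 decimals: 1.74

1.74


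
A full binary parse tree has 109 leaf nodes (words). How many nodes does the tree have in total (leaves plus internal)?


Leaf nodes (terminals): 109
Internal nodes = n - 1 = 109 - 1 = 108
Total = leaves + internal = 109 + 108 = 217

217


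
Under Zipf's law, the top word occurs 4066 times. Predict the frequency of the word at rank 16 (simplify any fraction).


Zipf's law: freq(rank) = f1 / rank
f1 = 4066, rank = 16
freq = 4066 / 16
GCD(4066, 16) = 2
Simplified: 2033/8

2033/8


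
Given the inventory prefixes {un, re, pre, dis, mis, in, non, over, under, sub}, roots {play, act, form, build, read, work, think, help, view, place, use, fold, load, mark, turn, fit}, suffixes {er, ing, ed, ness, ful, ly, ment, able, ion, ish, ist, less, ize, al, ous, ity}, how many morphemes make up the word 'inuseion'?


Segmenting 'inuseion' against the inventory:
  'in' -> prefix (morpheme 1)
  'use' -> root (morpheme 2)
  'ion' -> suffix (morpheme 3)
Total morphemes: 3

3


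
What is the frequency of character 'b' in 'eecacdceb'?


Scanning 'eecacdceb' for 'b':
  Position 8: 'b' -> MATCH (count: 1)
Total occurrences of 'b': 1

1


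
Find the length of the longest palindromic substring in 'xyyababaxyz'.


Scanning 'xyyababaxyz' for palindromic substrings.
Substring at positions 3-7: 'ababa'.
Check: reverse('ababa') = 'ababa' -> palindrome confirmed.
Neighbouring characters ('y' / 'x') break symmetry, so it cannot extend further.
No longer palindromic substring exists; longest length = 5

5


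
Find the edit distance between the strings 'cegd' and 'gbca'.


Building DP table for s1='cegd' (len 4) and s2='gbca' (len 4):
       g  b  c  a
    0  1  2  3  4
  c 1  1  2  2  3
  e 2  2  2  3  3
  g 3  2  3  3  4
  d 4  3  3  4  4
Edit distance = dp[4][4] = 4

4


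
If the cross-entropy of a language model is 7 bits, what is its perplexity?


Perplexity formula: PP = 2^H
H = 7
PP = 2^7
Steps: 2^1 = 2, 2^2 = 4, 2^3 = 8, 2^4 = 16, 2^5 = 32, 2^6 = 64, 2^7 = 128
PP = 128

128


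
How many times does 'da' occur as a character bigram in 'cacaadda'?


Scanning 'cacaadda' for bigram 'da':
  Position 0: 'ca' -> no
  Position 1: 'ac' -> no
  Position 2: 'ca' -> no
  Position 3: 'aa' -> no
  Position 4: 'ad' -> no
  Position 5: 'dd' -> no
  Position 6: 'da' -> MATCH
Total matches: 1

1


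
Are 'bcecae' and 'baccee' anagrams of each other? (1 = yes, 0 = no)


Sort characters of 'bcecae': 'abccee'
Sort characters of 'baccee': 'abccee'
Sorted forms match -> they ARE anagrams
Result: 1

1


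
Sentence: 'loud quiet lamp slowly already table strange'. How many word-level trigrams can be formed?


Word trigrams from [7] words:
  Trigram 1: (loud quiet lamp)
  Trigram 2: (quiet lamp slowly)
  Trigram 3: (lamp slowly already)
  Trigram 4: (slowly already table)
  Trigram 5: (already table strange)
Total word trigrams: 7 - 2 = 5

5


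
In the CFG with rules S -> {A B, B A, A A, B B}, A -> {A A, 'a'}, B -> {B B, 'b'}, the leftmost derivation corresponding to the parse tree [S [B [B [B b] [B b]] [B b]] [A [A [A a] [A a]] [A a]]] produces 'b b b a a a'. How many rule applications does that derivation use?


Every bracketed nonterminal node [X ...] in the tree is produced by exactly one rule application.
Reading the tree off as a leftmost derivation:
  Step 1: S  =>  B A   (applied S -> B A)
  Step 2: B A  =>  B B A   (applied B -> B B)
  Step 3: B B A  =>  B B B A   (applied B -> B B)
  Step 4: B B B A  =>  b B B A   (applied B -> b)
  Step 5: b B B A  =>  b b B A   (applied B -> b)
  Step 6: b b B A  =>  b b b A   (applied B -> b)
  Step 7: b b b A  =>  b b b A A   (applied A -> A A)
  Step 8: b b b A A  =>  b b b A A A   (applied A -> A A)
  Step 9: b b b A A A  =>  b b b a A A   (applied A -> a)
  Step 10: b b b a A A  =>  b b b a a A   (applied A -> a)
  Step 11: b b b a a A  =>  b b b a a a   (applied A -> a)
Final yield: b b b a a a
Total rewrite steps: 11

11


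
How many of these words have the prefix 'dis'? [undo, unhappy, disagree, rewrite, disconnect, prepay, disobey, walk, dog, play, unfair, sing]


Checking each word for prefix 'dis':
  'undo' -> no (count: 0)
  'unhappy' -> no (count: 0)
  'disagree' -> YES, starts with 'dis' (count: 1)
  'rewrite' -> no (count: 1)
  'disconnect' -> YES, starts with 'dis' (count: 2)
  'prepay' -> no (count: 2)
  'disobey' -> YES, starts with 'dis' (count: 3)
  'walk' -> no (count: 3)
  'dog' -> no (count: 3)
  'play' -> no (count: 3)
  'unfair' -> no (count: 3)
  'sing' -> no (count: 3)
Total with prefix 'dis': 3

3


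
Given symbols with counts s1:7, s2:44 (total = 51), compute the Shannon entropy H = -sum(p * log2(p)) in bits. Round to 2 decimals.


Computing entropy H = -sum(p_i * log2(p_i)):
  s1: p = 7/51 = 0.1373, -p*log2(p) = 0.3932
  s2: p = 44/51 = 0.8627, -p*log2(p) = 0.1838
H = sum of terms = 0.5770
Rounded to 2 decimals: 0.58

0.58


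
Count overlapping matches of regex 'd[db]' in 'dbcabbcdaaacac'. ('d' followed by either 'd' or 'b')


Pattern: d[db] means 'd' followed by either 'd' or 'b'.
Scanning 'dbcabbcdaaacac' position-by-position:
  Pos 0: window 'db' -> MATCH
  Pos 1: window 'bc' -> no
  Pos 2: window 'ca' -> no
  Pos 3: window 'ab' -> no
  Pos 4: window 'bb' -> no
  Pos 5: window 'bc' -> no
  Pos 6: window 'cd' -> no
  Pos 7: window 'da' -> no
  Pos 8: window 'aa' -> no
  Pos 9: window 'aa' -> no
  Pos 10: window 'ac' -> no
  Pos 11: window 'ca' -> no
  Pos 12: window 'ac' -> no
  Pos 13: window 'c' -> no
Total matches: 1

1


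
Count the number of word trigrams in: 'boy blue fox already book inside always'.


Word trigrams from [7] words:
  Trigram 1: (boy blue fox)
  Trigram 2: (blue fox already)
  Trigram 3: (fox already book)
  Trigram 4: (already book inside)
  Trigram 5: (book inside always)
Total word trigrams: 7 - 2 = 5

5


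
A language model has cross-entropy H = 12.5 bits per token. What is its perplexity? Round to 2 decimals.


Perplexity formula: PP = 2^H
H = 12.5
PP = 2^12.5
Decompose: 2^12.5 = 2^12 * 2^0.5 = 2^12 * sqrt(2)
2^12 = 4096, sqrt(2) ~ 1.4142136
PP ~ 4096 * 1.4142136 = 5792.6189056
Rounded to 2 decimals: 5792.62

5792.62


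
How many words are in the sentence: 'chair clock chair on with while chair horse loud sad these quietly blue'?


Counting words by splitting on spaces:
  Word 1: 'chair'
  Word 2: 'clock'
  Word 3: 'chair'
  Word 4: 'on'
  Word 5: 'with'
  Word 6: 'while'
  Word 7: 'chair'
  Word 8: 'horse'
  Word 9: 'loud'
  Word 10: 'sad'
  Word 11: 'these'
  Word 12: 'quietly'
  Word 13: 'blue'
Total words: 13

13


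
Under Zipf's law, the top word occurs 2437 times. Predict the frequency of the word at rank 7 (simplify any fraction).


Zipf's law: freq(rank) = f1 / rank
f1 = 2437, rank = 7
freq = 2437 / 7
GCD(2437, 7) = 1
Simplified: 2437/7

2437/7


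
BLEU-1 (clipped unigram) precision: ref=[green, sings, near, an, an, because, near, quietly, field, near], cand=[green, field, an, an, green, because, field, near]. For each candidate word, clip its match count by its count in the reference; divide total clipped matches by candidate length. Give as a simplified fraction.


Reference word counts: {'an': 2, 'because': 1, 'field': 1, 'green': 1, 'near': 3, 'quietly': 1, 'sings': 1}
Checking each candidate word (with clipping):
  'green' -> in reference (ref count 1, used 1/1) -> match (matches: 1)
  'field' -> in reference (ref count 1, used 1/1) -> match (matches: 2)
  'an' -> in reference (ref count 2, used 1/2) -> match (matches: 3)
  'an' -> in reference (ref count 2, used 2/2) -> match (matches: 4)
  'green' -> ref count 1 already used up (1/1) -> clipped, no match (matches: 4)
  'because' -> in reference (ref count 1, used 1/1) -> match (matches: 5)
  'field' -> ref count 1 already used up (1/1) -> clipped, no match (matches: 5)
  'near' -> in reference (ref count 3, used 1/3) -> match (matches: 6)
Clipped matches: 6, Candidate length: 8
Precision = 6/8 = 3/4

3/4


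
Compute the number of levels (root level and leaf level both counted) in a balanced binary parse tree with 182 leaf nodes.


In a balanced binary tree with n leaves the deepest leaf is ceil(log2(n)) edges below the root,
so counting node levels inclusive of root and leaves gives ceil(log2(n)) + 1 levels.
log2(182) = 7.5078
ceil(7.5078) = 8
levels = 8 + 1 = 9

9


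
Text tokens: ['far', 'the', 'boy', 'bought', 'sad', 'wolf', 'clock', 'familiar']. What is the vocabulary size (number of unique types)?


Listing all tokens and tracking unique types:
  Token 1: 'far' -> NEW (unique so far: 1)
  Token 2: 'the' -> NEW (unique so far: 2)
  Token 3: 'boy' -> NEW (unique so far: 3)
  Token 4: 'bought' -> NEW (unique so far: 4)
  Token 5: 'sad' -> NEW (unique so far: 5)
  Token 6: 'wolf' -> NEW (unique so far: 6)
  Token 7: 'clock' -> NEW (unique so far: 7)
  Token 8: 'familiar' -> NEW (unique so far: 8)
Unique types: ('bought', 'boy', 'clock', 'familiar', 'far', 'sad', 'the', 'wolf')
Vocabulary size: 8

8


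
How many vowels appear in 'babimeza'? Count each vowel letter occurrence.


Scanning each character of 'babimeza':
  Position 1: 'b' -> consonant (running count: 0)
  Position 2: 'a' -> vowel (running count: 1)
  Position 3: 'b' -> consonant (running count: 1)
  Position 4: 'i' -> vowel (running count: 2)
  Position 5: 'm' -> consonant (running count: 2)
  Position 6: 'e' -> vowel (running count: 3)
  Position 7: 'z' -> consonant (running count: 3)
  Position 8: 'a' -> vowel (running count: 4)
Total vowels: 4

4


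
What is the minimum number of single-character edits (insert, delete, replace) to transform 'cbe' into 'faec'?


Building DP table for s1='cbe' (len 3) and s2='faec' (len 4):
       f  a  e  c
    0  1  2  3  4
  c 1  1  2  3  3
  b 2  2  2  3  4
  e 3  3  3  2  3
Edit distance = dp[3][4] = 3

3


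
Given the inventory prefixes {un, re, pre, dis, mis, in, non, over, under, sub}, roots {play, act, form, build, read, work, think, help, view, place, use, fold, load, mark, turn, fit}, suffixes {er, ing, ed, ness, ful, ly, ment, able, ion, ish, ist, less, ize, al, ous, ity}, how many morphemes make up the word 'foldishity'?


Segmenting 'foldishity' against the inventory:
  'fold' -> root (morpheme 1)
  'ish' -> suffix (morpheme 2)
  'ity' -> suffix (morpheme 3)
Total morphemes: 3

3


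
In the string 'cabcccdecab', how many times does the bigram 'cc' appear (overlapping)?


Scanning 'cabcccdecab' for bigram 'cc':
  Position 0: 'ca' -> no
  Position 1: 'ab' -> no
  Position 2: 'bc' -> no
  Position 3: 'cc' -> MATCH
  Position 4: 'cc' -> MATCH
  Position 5: 'cd' -> no
  Position 6: 'de' -> no
  Position 7: 'ec' -> no
  Position 8: 'ca' -> no
  Position 9: 'ab' -> no
Total matches: 2

2


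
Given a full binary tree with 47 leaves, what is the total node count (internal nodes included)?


Leaf nodes (terminals): 47
Internal nodes = n - 1 = 47 - 1 = 46
Total = leaves + internal = 47 + 46 = 93

93


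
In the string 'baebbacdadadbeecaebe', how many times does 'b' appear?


Scanning 'baebbacdadadbeecaebe' for 'b':
  Position 0: 'b' -> MATCH (count: 1)
  Position 3: 'b' -> MATCH (count: 2)
  Position 4: 'b' -> MATCH (count: 3)
  Position 12: 'b' -> MATCH (count: 4)
  Position 18: 'b' -> MATCH (count: 5)
Total occurrences of 'b': 5

5


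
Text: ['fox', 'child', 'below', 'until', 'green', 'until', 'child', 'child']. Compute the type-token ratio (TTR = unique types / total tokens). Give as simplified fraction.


Tokens: 8
Unique types: ('below', 'child', 'fox', 'green', 'until') = 5
TTR = 5/8
Already in lowest terms.

5/8


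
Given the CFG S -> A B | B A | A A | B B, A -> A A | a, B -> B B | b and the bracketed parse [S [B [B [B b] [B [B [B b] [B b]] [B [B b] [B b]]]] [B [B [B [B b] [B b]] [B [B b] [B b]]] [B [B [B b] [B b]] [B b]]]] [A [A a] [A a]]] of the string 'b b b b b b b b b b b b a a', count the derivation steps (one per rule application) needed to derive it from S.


Every bracketed nonterminal node [X ...] in the tree is produced by exactly one rule application.
Reading the tree off as a leftmost derivation:
  Step 1: S  =>  B A   (applied S -> B A)
  Step 2: B A  =>  B B A   (applied B -> B B)
  Step 3: B B A  =>  B B B A   (applied B -> B B)
  Step 4: B B B A  =>  b B B A   (applied B -> b)
  Step 5: b B B A  =>  b B B B A   (applied B -> B B)
  Step 6: b B B B A  =>  b B B B B A   (applied B -> B B)
  Step 7: b B B B B A  =>  b b B B B A   (applied B -> b)
  Step 8: b b B B B A  =>  b b b B B A   (applied B -> b)
  Step 9: b b b B B A  =>  b b b B B B A   (applied B -> B B)
  Step 10: b b b B B B A  =>  b b b b B B A   (applied B -> b)
  Step 11: b b b b B B A  =>  b b b b b B A   (applied B -> b)
  Step 12: b b b b b B A  =>  b b b b b B B A   (applied B -> B B)
  Step 13: b b b b b B B A  =>  b b b b b B B B A   (applied B -> B B)
  Step 14: b b b b b B B B A  =>  b b b b b B B B B A   (applied B -> B B)
  Step 15: b b b b b B B B B A  =>  b b b b b b B B B A   (applied B -> b)
  Step 16: b b b b b b B B B A  =>  b b b b b b b B B A   (applied B -> b)
  Step 17: b b b b b b b B B A  =>  b b b b b b b B B B A   (applied B -> B B)
  Step 18: b b b b b b b B B B A  =>  b b b b b b b b B B A   (applied B -> b)
  Step 19: b b b b b b b b B B A  =>  b b b b b b b b b B A   (applied B -> b)
  Step 20: b b b b b b b b b B A  =>  b b b b b b b b b B B A   (applied B -> B B)
  Step 21: b b b b b b b b b B B A  =>  b b b b b b b b b B B B A   (applied B -> B B)
  Step 22: b b b b b b b b b B B B A  =>  b b b b b b b b b b B B A   (applied B -> b)
  Step 23: b b b b b b b b b b B B A  =>  b b b b b b b b b b b B A   (applied B -> b)
  Step 24: b b b b b b b b b b b B A  =>  b b b b b b b b b b b b A   (applied B -> b)
  Step 25: b b b b b b b b b b b b A  =>  b b b b b b b b b b b b A A   (applied A -> A A)
  Step 26: b b b b b b b b b b b b A A  =>  b b b b b b b b b b b b a A   (applied A -> a)
  Step 27: b b b b b b b b b b b b a A  =>  b b b b b b b b b b b b a a   (applied A -> a)
Final yield: b b b b b b b b b b b b a a
Total rewrite steps: 27

27


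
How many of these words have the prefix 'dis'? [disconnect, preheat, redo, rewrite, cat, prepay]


Checking each word for prefix 'dis':
  'disconnect' -> YES, starts with 'dis' (count: 1)
  'preheat' -> no (count: 1)
  'redo' -> no (count: 1)
  'rewrite' -> no (count: 1)
  'cat' -> no (count: 1)
  'prepay' -> no (count: 1)
Total with prefix 'dis': 1

1


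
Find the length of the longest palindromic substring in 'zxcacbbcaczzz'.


Scanning 'zxcacbbcaczzz' for palindromic substrings.
Substring at positions 2-9: 'cacbbcac'.
Check: reverse('cacbbcac') = 'cacbbcac' -> palindrome confirmed.
Neighbouring characters ('x' / 'z') break symmetry, so it cannot extend further.
No longer palindromic substring exists; longest length = 8

8


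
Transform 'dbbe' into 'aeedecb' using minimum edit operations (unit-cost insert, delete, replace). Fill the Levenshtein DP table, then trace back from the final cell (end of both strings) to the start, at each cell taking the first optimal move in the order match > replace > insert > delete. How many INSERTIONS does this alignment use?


Edit distance = 6. Backtracking from cell (4, 7) with preference match > replace > insert > delete,
then listing the resulting alignment 'dbbe' -> 'aeedecb' left to right:
  Step 1: insert 'a' [insertion #1]
  Step 2: insert 'e' [insertion #2]
  Step 3: insert 'e' [insertion #3]
  Step 4: keep 'd'
  Step 5: replace b->e
  Step 6: replace b->c
  Step 7: replace e->b
Total insertions: 3

3


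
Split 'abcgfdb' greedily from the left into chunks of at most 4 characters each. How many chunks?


'abcgfdb' has 7 characters.
Chunking with max size 4:
  Chunk 1: 'abcg' (positions 0-3)
  Chunk 2: 'fdb' (positions 4-6)
Total chunks: ceil(7 / 4) = 2

2


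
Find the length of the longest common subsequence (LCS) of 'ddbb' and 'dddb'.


DP table for LCS of 'ddbb' and 'dddb':
       d  d  d  b
    0  0  0  0  0
  d 0  1  1  1  1
  d 0  1  2  2  2
  b 0  1  2  2  3
  b 0  1  2  2  3
LCS: 'ddb'
LCS length = 3

3


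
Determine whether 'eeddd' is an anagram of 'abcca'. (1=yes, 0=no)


Sort characters of 'eeddd': 'dddee'
Sort characters of 'abcca': 'aabcc'
Sorted forms differ -> they are NOT anagrams
Result: 0

0


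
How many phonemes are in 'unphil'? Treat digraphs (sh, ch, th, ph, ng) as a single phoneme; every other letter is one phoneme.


Parsing 'unphil' greedily, digraphs first:
  'u' -> vowel phoneme (phonemes so far: 1)
  'n' -> consonant phoneme (phonemes so far: 2)
  'ph' -> digraph (1 consonant phoneme) (phonemes so far: 3)
  'i' -> vowel phoneme (phonemes so far: 4)
  'l' -> consonant phoneme (phonemes so far: 5)
Total phonemes: 5

5


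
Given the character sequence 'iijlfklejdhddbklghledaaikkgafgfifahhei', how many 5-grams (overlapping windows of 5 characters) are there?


String 'iijlfklejdhddbklghledaaikkgafgfifahhei' has length L = 38.
Number of overlapping n-grams = L - n + 1
Substituting: 38 - 5 + 1 = 34

34


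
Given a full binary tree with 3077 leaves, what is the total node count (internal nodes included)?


Leaf nodes (terminals): 3077
Internal nodes = n - 1 = 3077 - 1 = 3076
Total = leaves + internal = 3077 + 3076 = 6153

6153


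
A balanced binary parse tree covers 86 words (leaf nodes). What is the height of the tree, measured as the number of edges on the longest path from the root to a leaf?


In a balanced binary tree with n leaves the deepest leaf is ceil(log2(n)) edges below the root.
log2(86) = 6.4263
ceil(6.4263) = 7
height (edges) = 7

7


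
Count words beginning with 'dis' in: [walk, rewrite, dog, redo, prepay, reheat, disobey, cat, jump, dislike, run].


Checking each word for prefix 'dis':
  'walk' -> no (count: 0)
  'rewrite' -> no (count: 0)
  'dog' -> no (count: 0)
  'redo' -> no (count: 0)
  'prepay' -> no (count: 0)
  'reheat' -> no (count: 0)
  'disobey' -> YES, starts with 'dis' (count: 1)
  'cat' -> no (count: 1)
  'jump' -> no (count: 1)
  'dislike' -> YES, starts with 'dis' (count: 2)
  'run' -> no (count: 2)
Total with prefix 'dis': 2

2


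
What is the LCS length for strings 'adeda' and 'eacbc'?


DP table for LCS of 'adeda' and 'eacbc':
       e  a  c  b  c
    0  0  0  0  0  0
  a 0  0  1  1  1  1
  d 0  0  1  1  1  1
  e 0  1  1  1  1  1
  d 0  1  1  1  1  1
  a 0  1  2  2  2  2
LCS: 'ea'
LCS length = 2

2


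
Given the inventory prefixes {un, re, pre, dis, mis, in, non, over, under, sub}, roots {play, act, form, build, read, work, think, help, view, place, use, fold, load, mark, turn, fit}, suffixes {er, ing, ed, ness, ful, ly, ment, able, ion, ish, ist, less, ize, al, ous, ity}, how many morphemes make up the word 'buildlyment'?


Segmenting 'buildlyment' against the inventory:
  'build' -> root (morpheme 1)
  'ly' -> suffix (morpheme 2)
  'ment' -> suffix (morpheme 3)
Total morphemes: 3

3


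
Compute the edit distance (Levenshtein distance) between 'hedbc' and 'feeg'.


Building DP table for s1='hedbc' (len 5) and s2='feeg' (len 4):
       f  e  e  g
    0  1  2  3  4
  h 1  1  2  3  4
  e 2  2  1  2  3
  d 3  3  2  2  3
  b 4  4  3  3  3
  c 5  5  4  4  4
Edit distance = dp[5][4] = 4

4


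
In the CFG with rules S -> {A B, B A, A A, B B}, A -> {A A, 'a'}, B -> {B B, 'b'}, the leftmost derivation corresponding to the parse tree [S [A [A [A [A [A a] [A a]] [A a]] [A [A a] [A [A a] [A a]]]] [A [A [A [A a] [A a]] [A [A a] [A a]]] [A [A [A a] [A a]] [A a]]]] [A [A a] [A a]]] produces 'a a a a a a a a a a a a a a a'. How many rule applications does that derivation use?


Every bracketed nonterminal node [X ...] in the tree is produced by exactly one rule application.
Reading the tree off as a leftmost derivation:
  Step 1: S  =>  A A   (applied S -> A A)
  Step 2: A A  =>  A A A   (applied A -> A A)
  Step 3: A A A  =>  A A A A   (applied A -> A A)
  Step 4: A A A A  =>  A A A A A   (applied A -> A A)
  Step 5: A A A A A  =>  A A A A A A   (applied A -> A A)
  Step 6: A A A A A A  =>  a A A A A A   (applied A -> a)
  Step 7: a A A A A A  =>  a a A A A A   (applied A -> a)
  Step 8: a a A A A A  =>  a a a A A A   (applied A -> a)
  Step 9: a a a A A A  =>  a a a A A A A   (applied A -> A A)
  Step 10: a a a A A A A  =>  a a a a A A A   (applied A -> a)
  Step 11: a a a a A A A  =>  a a a a A A A A   (applied A -> A A)
  Step 12: a a a a A A A A  =>  a a a a a A A A   (applied A -> a)
  Step 13: a a a a a A A A  =>  a a a a a a A A   (applied A -> a)
  Step 14: a a a a a a A A  =>  a a a a a a A A A   (applied A -> A A)
  Step 15: a a a a a a A A A  =>  a a a a a a A A A A   (applied A -> A A)
  Step 16: a a a a a a A A A A  =>  a a a a a a A A A A A   (applied A -> A A)
  Step 17: a a a a a a A A A A A  =>  a a a a a a a A A A A   (applied A -> a)
  Step 18: a a a a a a a A A A A  =>  a a a a a a a a A A A   (applied A -> a)
  Step 19: a a a a a a a a A A A  =>  a a a a a a a a A A A A   (applied A -> A A)
  Step 20: a a a a a a a a A A A A  =>  a a a a a a a a a A A A   (applied A -> a)
  Step 21: a a a a a a a a a A A A  =>  a a a a a a a a a a A A   (applied A -> a)
  Step 22: a a a a a a a a a a A A  =>  a a a a a a a a a a A A A   (applied A -> A A)
  Step 23: a a a a a a a a a a A A A  =>  a a a a a a a a a a A A A A   (applied A -> A A)
  Step 24: a a a a a a a a a a A A A A  =>  a a a a a a a a a a a A A A   (applied A -> a)
  Step 25: a a a a a a a a a a a A A A  =>  a a a a a a a a a a a a A A   (applied A -> a)
  Step 26: a a a a a a a a a a a a A A  =>  a a a a a a a a a a a a a A   (applied A -> a)
  Step 27: a a a a a a a a a a a a a A  =>  a a a a a a a a a a a a a A A   (applied A -> A A)
  Step 28: a a a a a a a a a a a a a A A  =>  a a a a a a a a a a a a a a A   (applied A -> a)
  Step 29: a a a a a a a a a a a a a a A  =>  a a a a a a a a a a a a a a a   (applied A -> a)
Final yield: a a a a a a a a a a a a a a a
Total rewrite steps: 29

29


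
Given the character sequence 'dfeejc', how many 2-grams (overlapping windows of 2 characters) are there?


String 'dfeejc' has length L = 6.
Number of overlapping n-grams = L - n + 1
Substituting: 6 - 2 + 1 = 5

5


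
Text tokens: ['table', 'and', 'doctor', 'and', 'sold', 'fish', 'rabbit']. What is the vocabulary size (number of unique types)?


Listing all tokens and tracking unique types:
  Token 1: 'table' -> NEW (unique so far: 1)
  Token 2: 'and' -> NEW (unique so far: 2)
  Token 3: 'doctor' -> NEW (unique so far: 3)
  Token 4: 'and' -> duplicate (unique so far: 3)
  Token 5: 'sold' -> NEW (unique so far: 4)
  Token 6: 'fish' -> NEW (unique so far: 5)
  Token 7: 'rabbit' -> NEW (unique so far: 6)
Unique types: ('and', 'doctor', 'fish', 'rabbit', 'sold', 'table')
Vocabulary size: 6

6


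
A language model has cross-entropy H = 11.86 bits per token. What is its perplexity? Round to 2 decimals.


Perplexity formula: PP = 2^H
H = 11.86
PP = 2^11.86
Decompose: 2^11.86 = 2^11 * 2^0.86
2^11 = 2048, 2^0.86 ~ 1.8150383
PP ~ 2048 * 1.8150383 = 3717.1984384
Rounded to 2 decimals: 3717.20

3717.20


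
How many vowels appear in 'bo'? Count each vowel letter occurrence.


Scanning each character of 'bo':
  Position 1: 'b' -> consonant (running count: 0)
  Position 2: 'o' -> vowel (running count: 1)
Total vowels: 1

1


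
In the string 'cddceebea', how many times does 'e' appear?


Scanning 'cddceebea' for 'e':
  Position 4: 'e' -> MATCH (count: 1)
  Position 5: 'e' -> MATCH (count: 2)
  Position 7: 'e' -> MATCH (count: 3)
Total occurrences of 'e': 3

3


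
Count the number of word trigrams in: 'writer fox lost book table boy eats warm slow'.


Word trigrams from [9] words:
  Trigram 1: (writer fox lost)
  Trigram 2: (fox lost book)
  Trigram 3: (lost book table)
  Trigram 4: (book table boy)
  Trigram 5: (table boy eats)
  Trigram 6: (boy eats warm)
  Trigram 7: (eats warm slow)
Total word trigrams: 9 - 2 = 7

7


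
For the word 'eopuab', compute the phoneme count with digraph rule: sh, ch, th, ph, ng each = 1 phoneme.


Parsing 'eopuab' greedily, digraphs first:
  'e' -> vowel phoneme (phonemes so far: 1)
  'o' -> vowel phoneme (phonemes so far: 2)
  'p' -> consonant phoneme (phonemes so far: 3)
  'u' -> vowel phoneme (phonemes so far: 4)
  'a' -> vowel phoneme (phonemes so far: 5)
  'b' -> consonant phoneme (phonemes so far: 6)
Total phonemes: 6

6


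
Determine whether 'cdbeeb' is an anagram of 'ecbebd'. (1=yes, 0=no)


Sort characters of 'cdbeeb': 'bbcdee'
Sort characters of 'ecbebd': 'bbcdee'
Sorted forms match -> they ARE anagrams
Result: 1

1


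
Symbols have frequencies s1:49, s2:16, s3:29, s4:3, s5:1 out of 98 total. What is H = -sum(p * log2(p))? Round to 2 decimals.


Computing entropy H = -sum(p_i * log2(p_i)):
  s1: p = 49/98 = 0.5000, -p*log2(p) = 0.5000
  s2: p = 16/98 = 0.1633, -p*log2(p) = 0.4269
  s3: p = 29/98 = 0.2959, -p*log2(p) = 0.5198
  s4: p = 3/98 = 0.0306, -p*log2(p) = 0.1540
  s5: p = 1/98 = 0.0102, -p*log2(p) = 0.0675
H = sum of terms = 1.6682
Rounded to 2 decimals: 1.67

1.67


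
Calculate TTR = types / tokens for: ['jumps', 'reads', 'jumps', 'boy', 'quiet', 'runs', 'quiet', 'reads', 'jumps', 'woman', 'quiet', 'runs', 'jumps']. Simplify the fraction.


Tokens: 13
Unique types: ('boy', 'jumps', 'quiet', 'reads', 'runs', 'woman') = 6
TTR = 6/13
Already in lowest terms.

6/13


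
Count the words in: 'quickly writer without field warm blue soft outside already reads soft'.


Counting words by splitting on spaces:
  Word 1: 'quickly'
  Word 2: 'writer'
  Word 3: 'without'
  Word 4: 'field'
  Word 5: 'warm'
  Word 6: 'blue'
  Word 7: 'soft'
  Word 8: 'outside'
  Word 9: 'already'
  Word 10: 'reads'
  Word 11: 'soft'
Total words: 11

11


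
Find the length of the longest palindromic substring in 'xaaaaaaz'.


Scanning 'xaaaaaaz' for palindromic substrings.
Substring at positions 1-6: 'aaaaaa'.
Check: reverse('aaaaaa') = 'aaaaaa' -> palindrome confirmed.
Neighbouring characters ('x' / 'z') break symmetry, so it cannot extend further.
No longer palindromic substring exists; longest length = 6

6


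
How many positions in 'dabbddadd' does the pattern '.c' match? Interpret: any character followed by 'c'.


Pattern: .c means any character followed by 'c'.
Scanning 'dabbddadd' position-by-position:
  Pos 0: window 'da' -> no
  Pos 1: window 'ab' -> no
  Pos 2: window 'bb' -> no
  Pos 3: window 'bd' -> no
  Pos 4: window 'dd' -> no
  Pos 5: window 'da' -> no
  Pos 6: window 'ad' -> no
  Pos 7: window 'dd' -> no
  Pos 8: window 'd' -> no
Total matches: 0

0


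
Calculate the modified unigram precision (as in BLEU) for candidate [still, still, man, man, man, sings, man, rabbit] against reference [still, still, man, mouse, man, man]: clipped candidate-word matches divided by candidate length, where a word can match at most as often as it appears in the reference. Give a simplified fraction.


Reference word counts: {'man': 3, 'mouse': 1, 'still': 2}
Checking each candidate word (with clipping):
  'still' -> in reference (ref count 2, used 1/2) -> match (matches: 1)
  'still' -> in reference (ref count 2, used 2/2) -> match (matches: 2)
  'man' -> in reference (ref count 3, used 1/3) -> match (matches: 3)
  'man' -> in reference (ref count 3, used 2/3) -> match (matches: 4)
  'man' -> in reference (ref count 3, used 3/3) -> match (matches: 5)
  'sings' -> not in reference -> no match (matches: 5)
  'man' -> ref count 3 already used up (3/3) -> clipped, no match (matches: 5)
  'rabbit' -> not in reference -> no match (matches: 5)
Clipped matches: 5, Candidate length: 8
Precision = 5/8

5/8


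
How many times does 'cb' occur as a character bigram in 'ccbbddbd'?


Scanning 'ccbbddbd' for bigram 'cb':
  Position 0: 'cc' -> no
  Position 1: 'cb' -> MATCH
  Position 2: 'bb' -> no
  Position 3: 'bd' -> no
  Position 4: 'dd' -> no
  Position 5: 'db' -> no
  Position 6: 'bd' -> no
Total matches: 1

1


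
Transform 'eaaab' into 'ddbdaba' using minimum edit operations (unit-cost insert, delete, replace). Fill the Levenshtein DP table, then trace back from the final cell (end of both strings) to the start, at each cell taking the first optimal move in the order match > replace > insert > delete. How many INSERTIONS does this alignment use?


Edit distance = 5. Backtracking from cell (5, 7) with preference match > replace > insert > delete,
then listing the resulting alignment 'eaaab' -> 'ddbdaba' left to right:
  Step 1: insert 'd' [insertion #1]
  Step 2: replace e->d
  Step 3: replace a->b
  Step 4: replace a->d
  Step 5: keep 'a'
  Step 6: keep 'b'
  Step 7: insert 'a' [insertion #2]
Total insertions: 2

2


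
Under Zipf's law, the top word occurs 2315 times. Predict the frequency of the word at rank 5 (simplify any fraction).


Zipf's law: freq(rank) = f1 / rank
f1 = 2315, rank = 5
freq = 2315 / 5
= 463

463


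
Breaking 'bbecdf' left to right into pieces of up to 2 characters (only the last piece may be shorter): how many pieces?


'bbecdf' has 6 characters.
Chunking with max size 2:
  Chunk 1: 'bb' (positions 0-1)
  Chunk 2: 'ec' (positions 2-3)
  Chunk 3: 'df' (positions 4-5)
Total chunks: ceil(6 / 2) = 3

3


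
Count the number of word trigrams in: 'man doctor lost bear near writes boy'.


Word trigrams from [7] words:
  Trigram 1: (man doctor lost)
  Trigram 2: (doctor lost bear)
  Trigram 3: (lost bear near)
  Trigram 4: (bear near writes)
  Trigram 5: (near writes boy)
Total word trigrams: 7 - 2 = 5

5


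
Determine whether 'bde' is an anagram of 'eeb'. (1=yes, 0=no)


Sort characters of 'bde': 'bde'
Sort characters of 'eeb': 'bee'
Sorted forms differ -> they are NOT anagrams
Result: 0

0


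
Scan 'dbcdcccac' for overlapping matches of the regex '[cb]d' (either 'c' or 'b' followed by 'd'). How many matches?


Pattern: [cb]d means either 'c' or 'b' followed by 'd'.
Scanning 'dbcdcccac' position-by-position:
  Pos 0: window 'db' -> no
  Pos 1: window 'bc' -> no
  Pos 2: window 'cd' -> MATCH
  Pos 3: window 'dc' -> no
  Pos 4: window 'cc' -> no
  Pos 5: window 'cc' -> no
  Pos 6: window 'ca' -> no
  Pos 7: window 'ac' -> no
  Pos 8: window 'c' -> no
Total matches: 1

1


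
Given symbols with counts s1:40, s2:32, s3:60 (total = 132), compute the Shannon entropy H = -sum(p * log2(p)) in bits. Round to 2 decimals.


Computing entropy H = -sum(p_i * log2(p_i)):
  s1: p = 40/132 = 0.3030, -p*log2(p) = 0.5220
  s2: p = 32/132 = 0.2424, -p*log2(p) = 0.4956
  s3: p = 60/132 = 0.4545, -p*log2(p) = 0.5170
H = sum of terms = 1.5346
Rounded to 2 decimals: 1.53

1.53


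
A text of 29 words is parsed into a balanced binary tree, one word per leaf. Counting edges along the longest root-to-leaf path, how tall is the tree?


In a balanced binary tree with n leaves the deepest leaf is ceil(log2(n)) edges below the root.
log2(29) = 4.8580
ceil(4.8580) = 5
height (edges) = 5

5


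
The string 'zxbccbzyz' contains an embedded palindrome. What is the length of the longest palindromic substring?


Scanning 'zxbccbzyz' for palindromic substrings.
Substring at positions 2-5: 'bccb'.
Check: reverse('bccb') = 'bccb' -> palindrome confirmed.
Neighbouring characters ('x' / 'z') break symmetry, so it cannot extend further.
No longer palindromic substring exists; longest length = 4

4


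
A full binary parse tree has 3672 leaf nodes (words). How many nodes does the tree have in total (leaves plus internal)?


Leaf nodes (terminals): 3672
Internal nodes = n - 1 = 3672 - 1 = 3671
Total = leaves + internal = 3672 + 3671 = 7343

7343


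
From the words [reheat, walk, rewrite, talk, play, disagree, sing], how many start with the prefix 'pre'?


Checking each word for prefix 'pre':
  'reheat' -> no (count: 0)
  'walk' -> no (count: 0)
  'rewrite' -> no (count: 0)
  'talk' -> no (count: 0)
  'play' -> no (count: 0)
  'disagree' -> no (count: 0)
  'sing' -> no (count: 0)
Total with prefix 'pre': 0

0


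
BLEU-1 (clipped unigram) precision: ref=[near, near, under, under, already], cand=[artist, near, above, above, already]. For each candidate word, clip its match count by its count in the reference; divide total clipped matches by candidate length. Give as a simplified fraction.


Reference word counts: {'already': 1, 'near': 2, 'under': 2}
Checking each candidate word (with clipping):
  'artist' -> not in reference -> no match (matches: 0)
  'near' -> in reference (ref count 2, used 1/2) -> match (matches: 1)
  'above' -> not in reference -> no match (matches: 1)
  'above' -> not in reference -> no match (matches: 1)
  'already' -> in reference (ref count 1, used 1/1) -> match (matches: 2)
Clipped matches: 2, Candidate length: 5
Precision = 2/5

2/5


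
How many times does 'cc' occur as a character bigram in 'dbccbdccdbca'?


Scanning 'dbccbdccdbca' for bigram 'cc':
  Position 0: 'db' -> no
  Position 1: 'bc' -> no
  Position 2: 'cc' -> MATCH
  Position 3: 'cb' -> no
  Position 4: 'bd' -> no
  Position 5: 'dc' -> no
  Position 6: 'cc' -> MATCH
  Position 7: 'cd' -> no
  Position 8: 'db' -> no
  Position 9: 'bc' -> no
  Position 10: 'ca' -> no
Total matches: 2

2
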